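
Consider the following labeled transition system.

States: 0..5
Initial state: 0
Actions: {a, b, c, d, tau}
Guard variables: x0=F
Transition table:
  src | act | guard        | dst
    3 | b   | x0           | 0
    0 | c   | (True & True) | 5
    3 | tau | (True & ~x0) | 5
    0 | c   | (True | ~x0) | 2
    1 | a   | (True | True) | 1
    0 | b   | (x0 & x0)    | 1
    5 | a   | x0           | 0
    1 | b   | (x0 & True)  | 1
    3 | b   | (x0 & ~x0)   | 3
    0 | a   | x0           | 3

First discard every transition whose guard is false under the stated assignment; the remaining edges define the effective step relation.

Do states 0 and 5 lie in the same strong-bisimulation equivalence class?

Answer: NOT BISIMILAR

Working:
Bisimulation quotient by refinement:
  P[0] = {{0,1,2,3,4,5}}
  P[1] = {{0},{1},{2,4,5},{3}}
stable after 2 split(s): 4 block(s)
[0]={0}  [5]={2,4,5}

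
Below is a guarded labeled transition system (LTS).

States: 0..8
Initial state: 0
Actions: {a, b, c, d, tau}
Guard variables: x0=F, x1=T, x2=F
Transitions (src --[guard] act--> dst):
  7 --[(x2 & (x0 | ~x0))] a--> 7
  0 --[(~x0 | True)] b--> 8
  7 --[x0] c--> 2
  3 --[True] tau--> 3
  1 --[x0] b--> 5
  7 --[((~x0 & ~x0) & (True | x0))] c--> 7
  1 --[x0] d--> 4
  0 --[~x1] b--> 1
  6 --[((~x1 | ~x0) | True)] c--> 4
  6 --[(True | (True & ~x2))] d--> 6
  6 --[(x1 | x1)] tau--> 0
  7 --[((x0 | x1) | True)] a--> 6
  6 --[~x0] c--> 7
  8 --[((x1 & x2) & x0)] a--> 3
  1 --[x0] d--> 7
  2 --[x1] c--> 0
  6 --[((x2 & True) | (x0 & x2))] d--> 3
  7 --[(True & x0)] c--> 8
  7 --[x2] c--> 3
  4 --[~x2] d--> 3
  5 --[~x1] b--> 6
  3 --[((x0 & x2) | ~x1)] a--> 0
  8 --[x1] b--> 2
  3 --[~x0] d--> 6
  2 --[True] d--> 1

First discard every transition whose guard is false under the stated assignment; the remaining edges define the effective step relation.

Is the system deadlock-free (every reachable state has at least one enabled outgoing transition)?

Reach set: {0,1,2,8}
  0: b→8  [1 exit(s)]
  1: ∅  [STUCK]
  2: c→0  d→1  [2 exit(s)]
  8: b→2  [1 exit(s)]
trace reaching 1: b·b·d

Answer: DEADLOCK at state 1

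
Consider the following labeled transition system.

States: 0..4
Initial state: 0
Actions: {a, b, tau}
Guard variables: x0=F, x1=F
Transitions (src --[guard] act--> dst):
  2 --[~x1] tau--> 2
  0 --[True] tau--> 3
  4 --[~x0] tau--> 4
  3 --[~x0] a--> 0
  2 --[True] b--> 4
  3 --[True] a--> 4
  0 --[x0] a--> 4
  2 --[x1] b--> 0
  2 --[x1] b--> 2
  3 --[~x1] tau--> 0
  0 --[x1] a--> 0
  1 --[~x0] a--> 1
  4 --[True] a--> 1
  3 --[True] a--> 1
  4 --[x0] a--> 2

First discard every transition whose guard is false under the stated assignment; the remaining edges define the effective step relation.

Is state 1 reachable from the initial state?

Answer: REACHABLE

Analysis:
10 transition(s) survive guard evaluation.
depth 0: {0}
depth 1: {3}  now seen {0,3}
depth 2: {1,4}  now seen {0,1,3,4}
R = {0,1,3,4}
trace reaching 1: tau·a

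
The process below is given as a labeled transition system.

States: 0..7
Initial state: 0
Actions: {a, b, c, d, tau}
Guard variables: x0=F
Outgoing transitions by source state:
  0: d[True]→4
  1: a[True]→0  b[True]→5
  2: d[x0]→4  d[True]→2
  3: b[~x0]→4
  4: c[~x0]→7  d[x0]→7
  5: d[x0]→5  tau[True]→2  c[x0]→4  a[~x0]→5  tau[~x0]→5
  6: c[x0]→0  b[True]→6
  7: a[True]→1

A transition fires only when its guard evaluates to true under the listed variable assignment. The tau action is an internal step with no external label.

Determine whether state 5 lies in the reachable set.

Answer: REACHABLE

Working:
Guard filter leaves 11 enabled edge(s).
Layer 0: {0}
Layer 1: {4}  cumulative {0,4}
Layer 2: {7}  cumulative {0,4,7}
Layer 3: {1}  cumulative {0,1,4,7}
Layer 4: {5}  cumulative {0,1,4,5,7}
Layer 5: {2}  cumulative {0,1,2,4,5,7}
Reach set: {0,1,2,4,5,7}
Path to 5: d·c·a·b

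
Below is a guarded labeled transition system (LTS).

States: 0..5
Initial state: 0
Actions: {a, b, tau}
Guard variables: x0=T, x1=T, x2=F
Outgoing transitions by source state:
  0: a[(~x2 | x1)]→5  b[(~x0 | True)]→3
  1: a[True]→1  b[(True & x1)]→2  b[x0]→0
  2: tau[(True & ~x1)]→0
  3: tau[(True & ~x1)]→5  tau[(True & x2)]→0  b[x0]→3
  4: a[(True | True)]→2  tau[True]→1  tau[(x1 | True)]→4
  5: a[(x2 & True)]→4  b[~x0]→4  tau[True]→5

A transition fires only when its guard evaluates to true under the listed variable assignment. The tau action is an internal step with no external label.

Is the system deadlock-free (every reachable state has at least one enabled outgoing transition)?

Answer: DEADLOCK-FREE

Working:
Reachable = {0,3,5}
  0: a→5  b→3  [2 out]
  3: b→3  [1 out]
  5: tau→5  [1 out]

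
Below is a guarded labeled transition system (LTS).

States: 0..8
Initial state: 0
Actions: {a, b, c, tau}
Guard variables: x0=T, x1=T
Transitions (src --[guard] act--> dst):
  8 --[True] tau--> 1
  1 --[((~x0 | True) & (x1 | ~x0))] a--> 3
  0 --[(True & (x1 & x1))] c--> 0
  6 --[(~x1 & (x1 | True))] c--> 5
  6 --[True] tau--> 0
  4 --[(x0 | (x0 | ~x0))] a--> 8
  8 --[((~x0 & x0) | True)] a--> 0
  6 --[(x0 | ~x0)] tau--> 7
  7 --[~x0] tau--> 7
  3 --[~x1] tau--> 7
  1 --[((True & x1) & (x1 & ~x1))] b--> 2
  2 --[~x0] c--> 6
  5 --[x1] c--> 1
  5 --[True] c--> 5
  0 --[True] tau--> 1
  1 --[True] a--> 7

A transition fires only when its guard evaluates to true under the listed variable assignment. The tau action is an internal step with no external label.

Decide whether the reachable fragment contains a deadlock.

R = {0,1,3,7}
  0: c→0  tau→1  [deg 2]
  1: a→3  a→7  [deg 2]
  3: ∅  [deadlock]
  7: ∅  [deadlock]
witness 3: tau·a

Answer: DEADLOCK at state 3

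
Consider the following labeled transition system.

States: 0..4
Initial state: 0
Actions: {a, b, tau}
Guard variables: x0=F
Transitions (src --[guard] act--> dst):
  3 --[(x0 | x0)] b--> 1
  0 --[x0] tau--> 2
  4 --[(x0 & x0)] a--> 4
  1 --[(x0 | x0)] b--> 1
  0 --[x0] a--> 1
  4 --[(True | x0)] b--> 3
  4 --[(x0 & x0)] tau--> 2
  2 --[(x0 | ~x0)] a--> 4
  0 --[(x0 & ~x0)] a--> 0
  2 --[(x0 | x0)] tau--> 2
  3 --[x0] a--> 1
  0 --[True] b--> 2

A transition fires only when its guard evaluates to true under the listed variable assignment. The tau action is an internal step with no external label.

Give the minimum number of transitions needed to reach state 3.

Layered search for 3:
  L0 = {0}
  L1 = {2}
  L2 = {4}
  L3 = {3}
3 enters at depth 3; path b·a·b

Answer: 3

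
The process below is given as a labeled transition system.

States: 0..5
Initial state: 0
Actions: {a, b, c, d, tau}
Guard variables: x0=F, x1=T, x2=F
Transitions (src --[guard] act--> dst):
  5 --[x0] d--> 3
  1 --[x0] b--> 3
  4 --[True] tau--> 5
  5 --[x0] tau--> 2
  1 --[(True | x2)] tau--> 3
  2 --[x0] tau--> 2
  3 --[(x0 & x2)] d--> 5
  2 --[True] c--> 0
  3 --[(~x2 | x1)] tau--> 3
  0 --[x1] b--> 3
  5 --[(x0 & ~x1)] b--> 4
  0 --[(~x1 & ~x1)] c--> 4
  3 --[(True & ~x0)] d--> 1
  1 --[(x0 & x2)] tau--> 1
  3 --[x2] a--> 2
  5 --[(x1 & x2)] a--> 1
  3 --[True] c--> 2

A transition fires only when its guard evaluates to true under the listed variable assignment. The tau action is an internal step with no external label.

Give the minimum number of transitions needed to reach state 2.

Breadth-first toward 2:
  L0 = {0}
  L1 = {3}
  L2 = {1,2}
2 enters at depth 2; path b·c

Answer: 2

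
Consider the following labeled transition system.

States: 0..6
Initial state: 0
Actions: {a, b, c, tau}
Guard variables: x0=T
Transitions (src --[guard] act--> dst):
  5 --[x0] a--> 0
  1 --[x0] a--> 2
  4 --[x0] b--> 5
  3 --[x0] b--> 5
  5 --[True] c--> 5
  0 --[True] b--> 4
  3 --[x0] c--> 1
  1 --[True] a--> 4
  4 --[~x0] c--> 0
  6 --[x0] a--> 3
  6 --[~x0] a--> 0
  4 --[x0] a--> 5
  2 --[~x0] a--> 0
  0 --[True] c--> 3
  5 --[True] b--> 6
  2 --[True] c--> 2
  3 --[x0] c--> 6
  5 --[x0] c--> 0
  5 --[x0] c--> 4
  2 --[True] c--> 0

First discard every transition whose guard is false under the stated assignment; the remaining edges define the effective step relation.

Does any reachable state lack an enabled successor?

Reachable = {0,1,2,3,4,5,6}
  0: b→4  c→3  [deg 2]
  1: a→2  a→4  [deg 2]
  2: c→0  c→2  [deg 2]
  3: b→5  c→1  c→6  [deg 3]
  4: a→5  b→5  [deg 2]
  5: a→0  b→6  c→0  c→4  c→5  [deg 5]
  6: a→3  [deg 1]

Answer: DEADLOCK-FREE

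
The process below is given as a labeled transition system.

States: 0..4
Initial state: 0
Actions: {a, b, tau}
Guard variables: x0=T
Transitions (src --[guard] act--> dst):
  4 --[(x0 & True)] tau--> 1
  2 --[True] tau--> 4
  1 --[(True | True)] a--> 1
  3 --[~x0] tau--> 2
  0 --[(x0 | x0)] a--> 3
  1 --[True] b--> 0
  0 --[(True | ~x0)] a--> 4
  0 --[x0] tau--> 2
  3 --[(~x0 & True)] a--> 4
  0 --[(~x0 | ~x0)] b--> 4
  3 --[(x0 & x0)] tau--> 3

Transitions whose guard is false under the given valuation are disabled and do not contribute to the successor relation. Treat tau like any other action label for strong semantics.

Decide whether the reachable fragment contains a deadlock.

Answer: DEADLOCK-FREE

Analysis:
R = {0,1,2,3,4}
  0: a→3  a→4  tau→2  [3 exit(s)]
  1: a→1  b→0  [2 exit(s)]
  2: tau→4  [1 exit(s)]
  3: tau→3  [1 exit(s)]
  4: tau→1  [1 exit(s)]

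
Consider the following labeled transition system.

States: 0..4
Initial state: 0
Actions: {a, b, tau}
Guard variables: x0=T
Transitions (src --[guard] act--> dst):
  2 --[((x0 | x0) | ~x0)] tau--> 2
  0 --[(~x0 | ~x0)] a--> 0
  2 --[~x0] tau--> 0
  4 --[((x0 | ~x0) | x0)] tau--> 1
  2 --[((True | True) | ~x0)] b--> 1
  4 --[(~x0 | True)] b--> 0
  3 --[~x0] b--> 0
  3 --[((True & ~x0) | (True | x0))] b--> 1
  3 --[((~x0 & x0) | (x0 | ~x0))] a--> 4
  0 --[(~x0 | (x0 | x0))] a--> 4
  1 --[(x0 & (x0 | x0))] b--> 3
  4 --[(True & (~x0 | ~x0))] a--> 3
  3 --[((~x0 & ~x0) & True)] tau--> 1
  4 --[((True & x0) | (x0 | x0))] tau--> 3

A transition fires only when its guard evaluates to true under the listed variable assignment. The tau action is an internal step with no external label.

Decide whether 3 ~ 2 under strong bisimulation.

Answer: NOT BISIMILAR

Trace:
Bisimulation quotient by refinement:
  P[0] = {{0,1,2,3,4}}
  P[1] = {{0},{1},{2,4},{3}}
  P[2] = {{0},{1},{2},{3},{4}}
stable after 3 split(s): 5 block(s)
[3]={3}  [2]={2}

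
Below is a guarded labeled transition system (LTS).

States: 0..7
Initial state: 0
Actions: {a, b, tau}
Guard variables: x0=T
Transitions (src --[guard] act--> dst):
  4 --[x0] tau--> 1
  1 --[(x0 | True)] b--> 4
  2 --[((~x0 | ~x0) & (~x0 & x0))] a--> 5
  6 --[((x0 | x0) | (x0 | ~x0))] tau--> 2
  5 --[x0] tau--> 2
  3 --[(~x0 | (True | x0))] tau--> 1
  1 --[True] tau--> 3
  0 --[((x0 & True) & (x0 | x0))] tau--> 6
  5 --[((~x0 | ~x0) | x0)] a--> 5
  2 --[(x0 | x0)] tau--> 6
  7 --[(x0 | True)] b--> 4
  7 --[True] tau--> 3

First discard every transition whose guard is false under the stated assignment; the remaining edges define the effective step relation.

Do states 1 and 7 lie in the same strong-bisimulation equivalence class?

Bisimulation quotient by refinement:
  round 0: {{0,1,2,3,4,5,6,7}}
  round 1: {{0,2,3,4,6},{1,7},{5}}
  round 2: {{0,2,6},{1,7},{3,4},{5}}
Fixed point at round 3; 4 class(es).
1∈{1,7}, 7∈{1,7}

Answer: BISIMILAR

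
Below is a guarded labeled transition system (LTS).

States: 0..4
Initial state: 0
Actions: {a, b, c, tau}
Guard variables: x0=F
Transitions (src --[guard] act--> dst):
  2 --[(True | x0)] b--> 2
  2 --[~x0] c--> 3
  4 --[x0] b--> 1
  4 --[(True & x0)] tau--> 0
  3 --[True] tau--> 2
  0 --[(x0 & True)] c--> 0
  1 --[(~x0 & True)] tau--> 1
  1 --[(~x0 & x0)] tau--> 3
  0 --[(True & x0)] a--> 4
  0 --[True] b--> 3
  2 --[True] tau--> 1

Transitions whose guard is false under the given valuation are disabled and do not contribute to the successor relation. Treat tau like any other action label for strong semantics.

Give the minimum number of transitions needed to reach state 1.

Answer: 3

Analysis:
BFS to 1:
  L0 = {0}
  L1 = {3}
  L2 = {2}
  L3 = {1}
depth(1)=3, e.g. b·tau·tau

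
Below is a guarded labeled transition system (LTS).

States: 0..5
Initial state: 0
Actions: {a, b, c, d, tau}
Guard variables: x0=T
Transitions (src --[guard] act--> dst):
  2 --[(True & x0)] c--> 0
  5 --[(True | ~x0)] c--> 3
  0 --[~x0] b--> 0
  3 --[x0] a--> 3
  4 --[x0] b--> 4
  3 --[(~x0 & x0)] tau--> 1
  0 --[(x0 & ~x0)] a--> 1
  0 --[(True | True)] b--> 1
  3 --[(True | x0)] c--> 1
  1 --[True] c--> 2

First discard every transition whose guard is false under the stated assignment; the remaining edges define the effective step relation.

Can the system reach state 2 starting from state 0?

Answer: REACHABLE

Trace:
7 transition(s) survive guard evaluation.
Layer 0: {0}
Layer 1: {1}  total {0,1}
Layer 2: {2}  total {0,1,2}
R = {0,1,2}
witness 2: b·c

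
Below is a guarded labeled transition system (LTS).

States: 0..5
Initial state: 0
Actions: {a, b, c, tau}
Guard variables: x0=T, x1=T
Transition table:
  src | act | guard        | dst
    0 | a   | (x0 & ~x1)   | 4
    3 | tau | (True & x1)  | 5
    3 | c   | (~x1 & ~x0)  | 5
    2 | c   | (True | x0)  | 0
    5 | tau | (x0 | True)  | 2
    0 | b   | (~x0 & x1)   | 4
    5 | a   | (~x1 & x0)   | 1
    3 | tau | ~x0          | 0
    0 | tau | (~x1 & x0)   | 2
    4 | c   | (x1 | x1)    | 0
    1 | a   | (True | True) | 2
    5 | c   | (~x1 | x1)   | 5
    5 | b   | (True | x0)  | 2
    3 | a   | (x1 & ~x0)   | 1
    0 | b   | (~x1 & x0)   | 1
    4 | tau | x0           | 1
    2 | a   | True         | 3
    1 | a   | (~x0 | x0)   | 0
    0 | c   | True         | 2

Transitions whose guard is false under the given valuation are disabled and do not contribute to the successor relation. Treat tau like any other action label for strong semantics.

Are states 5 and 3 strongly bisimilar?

Answer: NOT BISIMILAR

Working:
Refine partition for ~:
  round 0: {{0,1,2,3,4,5}}
  round 1: {{0},{1},{2},{3},{4},{5}}
6 equivalence class(es) (converged in 2)
5∈{5}, 3∈{3}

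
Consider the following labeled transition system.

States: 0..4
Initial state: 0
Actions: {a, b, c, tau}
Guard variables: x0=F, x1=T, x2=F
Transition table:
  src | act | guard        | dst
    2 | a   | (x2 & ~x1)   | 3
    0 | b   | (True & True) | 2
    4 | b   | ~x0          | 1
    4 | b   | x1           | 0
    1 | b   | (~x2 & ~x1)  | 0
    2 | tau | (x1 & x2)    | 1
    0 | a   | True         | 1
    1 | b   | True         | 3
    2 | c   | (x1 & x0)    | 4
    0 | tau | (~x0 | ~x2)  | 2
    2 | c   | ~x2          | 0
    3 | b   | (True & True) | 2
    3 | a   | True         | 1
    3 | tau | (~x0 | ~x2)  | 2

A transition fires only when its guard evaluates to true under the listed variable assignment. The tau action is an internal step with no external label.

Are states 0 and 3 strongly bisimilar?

Compute ~ classes (split until stable):
  P[0] = {{0,1,2,3,4}}
  P[1] = {{0,3},{1,4},{2}}
  P[2] = {{0,3},{1},{2},{4}}
Fixed point at round 3; 4 class(es).
class of 0: {0,3}; class of 3: {0,3}

Answer: BISIMILAR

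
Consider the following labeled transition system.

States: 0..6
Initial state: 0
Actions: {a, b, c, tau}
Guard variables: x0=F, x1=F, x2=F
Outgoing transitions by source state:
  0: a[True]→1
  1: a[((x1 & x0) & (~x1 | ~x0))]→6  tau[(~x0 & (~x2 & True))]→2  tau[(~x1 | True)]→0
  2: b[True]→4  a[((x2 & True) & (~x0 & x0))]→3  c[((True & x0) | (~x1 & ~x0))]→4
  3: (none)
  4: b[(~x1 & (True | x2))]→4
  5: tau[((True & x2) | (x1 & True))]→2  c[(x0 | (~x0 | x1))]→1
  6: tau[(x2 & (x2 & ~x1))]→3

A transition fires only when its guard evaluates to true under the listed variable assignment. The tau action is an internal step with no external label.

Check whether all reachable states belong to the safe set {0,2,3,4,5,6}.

Answer: INVARIANT VIOLATED at state 1

Working:
Safe = {0,2,3,4,5,6}
Reach set: {0,1,2,4}
  0: ok
  1: VIOLATES
  2: ok
  4: ok
reach 1 via a — violates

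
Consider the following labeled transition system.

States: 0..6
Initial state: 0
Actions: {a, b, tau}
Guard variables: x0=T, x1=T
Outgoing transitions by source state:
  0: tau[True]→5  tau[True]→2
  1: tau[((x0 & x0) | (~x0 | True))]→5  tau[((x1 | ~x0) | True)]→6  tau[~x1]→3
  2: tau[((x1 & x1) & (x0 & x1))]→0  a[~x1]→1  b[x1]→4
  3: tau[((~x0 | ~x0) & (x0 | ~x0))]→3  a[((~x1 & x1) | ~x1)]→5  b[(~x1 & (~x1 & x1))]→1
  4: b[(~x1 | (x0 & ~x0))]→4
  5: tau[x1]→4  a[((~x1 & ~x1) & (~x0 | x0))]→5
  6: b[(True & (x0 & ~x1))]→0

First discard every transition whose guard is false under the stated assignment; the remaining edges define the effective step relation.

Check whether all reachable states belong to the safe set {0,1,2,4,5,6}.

Allowed set {0,1,2,4,5,6}
Reach set: {0,2,4,5}
  0: ok
  2: ok
  4: ok
  5: ok

Answer: INVARIANT HOLDS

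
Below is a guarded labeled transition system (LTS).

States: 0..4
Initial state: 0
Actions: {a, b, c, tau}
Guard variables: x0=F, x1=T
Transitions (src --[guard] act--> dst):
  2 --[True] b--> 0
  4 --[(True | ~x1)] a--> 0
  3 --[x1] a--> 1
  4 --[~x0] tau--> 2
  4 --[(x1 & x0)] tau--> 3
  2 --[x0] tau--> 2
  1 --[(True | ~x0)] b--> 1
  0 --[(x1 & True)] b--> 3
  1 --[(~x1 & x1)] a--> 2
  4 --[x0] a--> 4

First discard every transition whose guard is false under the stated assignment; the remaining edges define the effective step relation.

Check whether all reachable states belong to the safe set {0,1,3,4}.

Answer: INVARIANT HOLDS

Trace:
Allowed set {0,1,3,4}
Reach set: {0,1,3}
  0: ✓
  1: ✓
  3: ✓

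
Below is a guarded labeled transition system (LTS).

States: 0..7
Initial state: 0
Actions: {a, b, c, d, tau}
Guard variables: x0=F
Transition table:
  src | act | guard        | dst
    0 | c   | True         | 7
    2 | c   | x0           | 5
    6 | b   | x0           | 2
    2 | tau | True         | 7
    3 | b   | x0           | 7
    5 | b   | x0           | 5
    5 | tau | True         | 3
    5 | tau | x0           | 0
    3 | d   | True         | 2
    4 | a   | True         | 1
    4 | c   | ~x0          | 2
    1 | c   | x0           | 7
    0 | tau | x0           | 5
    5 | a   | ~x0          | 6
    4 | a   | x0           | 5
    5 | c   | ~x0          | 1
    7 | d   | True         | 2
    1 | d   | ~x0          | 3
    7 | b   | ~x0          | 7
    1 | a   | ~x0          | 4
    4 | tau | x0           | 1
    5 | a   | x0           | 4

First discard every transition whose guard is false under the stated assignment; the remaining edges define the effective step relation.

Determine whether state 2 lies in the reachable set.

12 transition(s) survive guard evaluation.
L0 = {0}
L1 = {7}  cumulative {0,7}
L2 = {2}  cumulative {0,2,7}
R = {0,2,7}
Path to 2: c·d

Answer: REACHABLE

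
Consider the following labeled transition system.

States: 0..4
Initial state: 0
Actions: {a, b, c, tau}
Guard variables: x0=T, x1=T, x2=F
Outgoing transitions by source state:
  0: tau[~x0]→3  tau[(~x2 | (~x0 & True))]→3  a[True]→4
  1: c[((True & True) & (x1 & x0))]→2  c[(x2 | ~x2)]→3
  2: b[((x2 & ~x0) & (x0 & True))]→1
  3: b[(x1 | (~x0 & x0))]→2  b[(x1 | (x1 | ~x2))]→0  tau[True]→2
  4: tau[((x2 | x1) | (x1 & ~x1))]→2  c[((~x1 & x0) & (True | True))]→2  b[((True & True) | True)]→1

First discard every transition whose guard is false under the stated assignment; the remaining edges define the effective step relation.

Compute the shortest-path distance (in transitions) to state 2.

Answer: 2

Trace:
Layered search for 2:
  Layer 0: {0}
  Layer 1: {3,4}
  Layer 2: {1,2}
depth(2)=2, e.g. a·tau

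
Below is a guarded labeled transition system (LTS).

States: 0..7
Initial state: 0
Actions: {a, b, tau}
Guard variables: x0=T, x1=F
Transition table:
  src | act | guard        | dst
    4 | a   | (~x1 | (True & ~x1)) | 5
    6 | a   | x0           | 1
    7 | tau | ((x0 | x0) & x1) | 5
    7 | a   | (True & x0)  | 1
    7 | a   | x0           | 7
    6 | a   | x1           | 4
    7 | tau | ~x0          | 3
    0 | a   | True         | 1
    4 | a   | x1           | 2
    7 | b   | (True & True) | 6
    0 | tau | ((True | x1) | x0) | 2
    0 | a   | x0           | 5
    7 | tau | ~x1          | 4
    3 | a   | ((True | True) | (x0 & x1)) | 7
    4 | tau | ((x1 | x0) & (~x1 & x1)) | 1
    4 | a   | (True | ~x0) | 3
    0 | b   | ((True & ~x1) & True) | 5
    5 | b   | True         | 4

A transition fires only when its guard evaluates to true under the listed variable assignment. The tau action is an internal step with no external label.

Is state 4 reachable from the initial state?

Guard filter leaves 13 enabled edge(s).
depth 0: {0}
depth 1: {1,2,5}  cumulative {0,1,2,5}
depth 2: {4}  cumulative {0,1,2,4,5}
depth 3: {3}  cumulative {0,1,2,3,4,5}
depth 4: {7}  cumulative {0,1,2,3,4,5,7}
depth 5: {6}  cumulative {0,1,2,3,4,5,6,7}
Reach set: {0,1,2,3,4,5,6,7}
Path to 4: a·b

Answer: REACHABLE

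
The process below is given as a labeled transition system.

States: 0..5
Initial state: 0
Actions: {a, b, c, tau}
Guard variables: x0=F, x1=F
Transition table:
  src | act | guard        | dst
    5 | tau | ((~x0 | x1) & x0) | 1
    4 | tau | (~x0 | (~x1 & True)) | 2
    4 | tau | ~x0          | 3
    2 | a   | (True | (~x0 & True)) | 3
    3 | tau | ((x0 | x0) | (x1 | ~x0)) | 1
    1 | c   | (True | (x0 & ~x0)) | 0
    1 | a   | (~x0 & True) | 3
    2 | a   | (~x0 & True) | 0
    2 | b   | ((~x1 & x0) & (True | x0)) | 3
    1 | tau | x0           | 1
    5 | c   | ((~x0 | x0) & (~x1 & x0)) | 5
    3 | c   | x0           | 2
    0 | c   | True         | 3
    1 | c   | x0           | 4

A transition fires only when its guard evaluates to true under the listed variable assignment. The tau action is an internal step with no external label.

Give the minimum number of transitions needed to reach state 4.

Breadth-first toward 4:
  depth 0: {0}
  depth 1: {3}
  depth 2: {1}
4 never appears.

Answer: UNREACHABLE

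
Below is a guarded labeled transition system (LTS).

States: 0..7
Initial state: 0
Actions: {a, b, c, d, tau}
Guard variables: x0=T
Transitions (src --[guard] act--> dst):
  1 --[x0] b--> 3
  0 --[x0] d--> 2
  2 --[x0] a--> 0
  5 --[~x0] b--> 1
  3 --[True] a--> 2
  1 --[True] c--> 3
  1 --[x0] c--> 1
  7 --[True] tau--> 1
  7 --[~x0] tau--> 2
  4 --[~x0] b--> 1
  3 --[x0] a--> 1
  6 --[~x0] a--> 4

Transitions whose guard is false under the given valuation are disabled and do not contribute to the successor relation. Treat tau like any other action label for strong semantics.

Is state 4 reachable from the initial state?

Answer: UNREACHABLE

Working:
After dropping false guards: 8 live edges.
Layer 0: {0}
Layer 1: {2}  total {0,2}
Reach set: {0,2}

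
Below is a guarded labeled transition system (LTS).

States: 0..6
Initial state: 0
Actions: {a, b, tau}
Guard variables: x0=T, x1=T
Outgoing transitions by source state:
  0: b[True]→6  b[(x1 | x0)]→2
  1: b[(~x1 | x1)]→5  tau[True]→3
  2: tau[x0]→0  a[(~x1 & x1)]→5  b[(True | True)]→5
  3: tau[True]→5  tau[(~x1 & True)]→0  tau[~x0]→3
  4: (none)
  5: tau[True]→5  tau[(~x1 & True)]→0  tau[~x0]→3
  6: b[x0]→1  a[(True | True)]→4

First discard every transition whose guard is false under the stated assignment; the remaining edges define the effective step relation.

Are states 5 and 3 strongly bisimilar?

Bisimulation quotient by refinement:
  P[0] = {{0,1,2,3,4,5,6}}
  P[1] = {{0},{1,2},{3,5},{4},{6}}
  P[2] = {{0},{1},{2},{3,5},{4},{6}}
Fixed point at round 3; 6 class(es).
5∈{3,5}, 3∈{3,5}

Answer: BISIMILAR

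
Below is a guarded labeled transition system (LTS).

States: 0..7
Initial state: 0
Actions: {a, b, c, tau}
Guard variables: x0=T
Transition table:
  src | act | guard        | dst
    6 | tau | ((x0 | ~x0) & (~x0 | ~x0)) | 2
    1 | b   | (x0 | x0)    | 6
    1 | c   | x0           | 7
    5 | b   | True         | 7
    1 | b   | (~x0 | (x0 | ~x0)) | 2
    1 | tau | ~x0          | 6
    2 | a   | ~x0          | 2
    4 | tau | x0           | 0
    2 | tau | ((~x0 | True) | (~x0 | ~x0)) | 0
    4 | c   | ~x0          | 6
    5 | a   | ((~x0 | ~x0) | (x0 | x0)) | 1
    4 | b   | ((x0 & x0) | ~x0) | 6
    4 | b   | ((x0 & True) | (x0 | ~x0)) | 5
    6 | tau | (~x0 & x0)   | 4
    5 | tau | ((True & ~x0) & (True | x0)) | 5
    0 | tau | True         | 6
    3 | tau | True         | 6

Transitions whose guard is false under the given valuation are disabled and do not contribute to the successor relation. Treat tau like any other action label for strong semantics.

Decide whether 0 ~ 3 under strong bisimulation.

Answer: BISIMILAR

Working:
Bisimulation quotient by refinement:
  P[0] = {{0,1,2,3,4,5,6,7}}
  P[1] = {{0,2,3},{1},{4},{5},{6,7}}
  P[2] = {{0,3},{1},{2},{4},{5},{6,7}}
6 equivalence class(es) (converged in 3)
[0]={0,3}  [3]={0,3}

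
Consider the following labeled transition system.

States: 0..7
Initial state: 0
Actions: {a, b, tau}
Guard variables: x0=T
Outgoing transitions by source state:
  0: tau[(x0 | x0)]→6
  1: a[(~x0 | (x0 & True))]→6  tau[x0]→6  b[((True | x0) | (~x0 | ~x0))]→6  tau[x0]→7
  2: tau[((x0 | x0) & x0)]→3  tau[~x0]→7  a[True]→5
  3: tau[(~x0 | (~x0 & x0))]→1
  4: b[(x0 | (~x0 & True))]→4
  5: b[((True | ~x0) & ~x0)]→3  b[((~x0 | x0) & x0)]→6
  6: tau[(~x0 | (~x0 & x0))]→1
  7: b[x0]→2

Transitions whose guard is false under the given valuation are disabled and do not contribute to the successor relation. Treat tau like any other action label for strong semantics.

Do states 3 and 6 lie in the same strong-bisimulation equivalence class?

Answer: BISIMILAR

Working:
Refine partition for ~:
  π0 = {{0,1,2,3,4,5,6,7}}
  π1 = {{0},{1},{2},{3,6},{4,5,7}}
  π2 = {{0},{1},{2},{3,6},{4},{5},{7}}
stable after 3 split(s): 7 block(s)
[3]={3,6}  [6]={3,6}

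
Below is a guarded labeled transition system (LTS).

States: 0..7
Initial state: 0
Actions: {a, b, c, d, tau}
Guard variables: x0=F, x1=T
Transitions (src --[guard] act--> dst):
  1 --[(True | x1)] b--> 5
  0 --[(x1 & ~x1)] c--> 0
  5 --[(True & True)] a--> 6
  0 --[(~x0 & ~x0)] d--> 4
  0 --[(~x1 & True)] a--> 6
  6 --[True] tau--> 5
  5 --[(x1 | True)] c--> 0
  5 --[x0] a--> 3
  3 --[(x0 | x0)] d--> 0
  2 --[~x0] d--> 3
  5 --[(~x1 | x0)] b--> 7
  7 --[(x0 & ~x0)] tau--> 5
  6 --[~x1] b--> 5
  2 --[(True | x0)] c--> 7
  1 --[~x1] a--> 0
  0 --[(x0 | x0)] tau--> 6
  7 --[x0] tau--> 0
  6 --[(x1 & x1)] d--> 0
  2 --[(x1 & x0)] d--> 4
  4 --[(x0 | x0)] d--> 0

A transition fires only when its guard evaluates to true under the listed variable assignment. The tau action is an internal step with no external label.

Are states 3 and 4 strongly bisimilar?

Answer: BISIMILAR

Working:
Bisimulation quotient by refinement:
  P[0] = {{0,1,2,3,4,5,6,7}}
  P[1] = {{0},{1},{2},{3,4,7},{5},{6}}
6 equivalence class(es) (converged in 2)
class of 3: {3,4,7}; class of 4: {3,4,7}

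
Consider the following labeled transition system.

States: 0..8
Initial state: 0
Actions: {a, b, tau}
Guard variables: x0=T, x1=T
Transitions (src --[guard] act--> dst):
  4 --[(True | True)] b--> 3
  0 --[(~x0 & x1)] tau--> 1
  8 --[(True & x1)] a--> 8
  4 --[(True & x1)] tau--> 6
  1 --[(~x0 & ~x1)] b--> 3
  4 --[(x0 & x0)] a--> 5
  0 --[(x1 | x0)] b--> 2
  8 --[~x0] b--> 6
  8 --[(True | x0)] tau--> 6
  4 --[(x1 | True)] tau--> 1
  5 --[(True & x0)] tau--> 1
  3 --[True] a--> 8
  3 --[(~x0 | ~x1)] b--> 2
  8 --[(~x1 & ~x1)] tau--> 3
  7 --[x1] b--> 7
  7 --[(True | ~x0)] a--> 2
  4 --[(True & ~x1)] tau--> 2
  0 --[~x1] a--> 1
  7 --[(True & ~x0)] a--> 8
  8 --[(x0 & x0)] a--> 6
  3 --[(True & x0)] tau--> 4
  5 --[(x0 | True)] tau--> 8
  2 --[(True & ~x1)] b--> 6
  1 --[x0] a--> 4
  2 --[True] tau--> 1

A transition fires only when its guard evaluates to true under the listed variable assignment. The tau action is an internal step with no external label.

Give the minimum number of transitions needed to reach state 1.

Answer: 2

Working:
Breadth-first toward 1:
  L0 = {0}
  L1 = {2}
  L2 = {1}
1 enters at depth 2; path b·tau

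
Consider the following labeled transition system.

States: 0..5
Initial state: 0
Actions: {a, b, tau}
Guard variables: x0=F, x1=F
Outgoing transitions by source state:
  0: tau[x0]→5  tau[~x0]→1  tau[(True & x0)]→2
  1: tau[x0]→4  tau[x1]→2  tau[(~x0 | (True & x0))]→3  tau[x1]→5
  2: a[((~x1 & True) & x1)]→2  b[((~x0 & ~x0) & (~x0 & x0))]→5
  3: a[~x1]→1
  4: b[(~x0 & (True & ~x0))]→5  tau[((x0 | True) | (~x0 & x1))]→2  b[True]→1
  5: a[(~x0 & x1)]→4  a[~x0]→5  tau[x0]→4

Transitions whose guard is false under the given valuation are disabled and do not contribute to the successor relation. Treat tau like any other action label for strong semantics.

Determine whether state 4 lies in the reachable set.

7 transition(s) survive guard evaluation.
depth 0: {0}
depth 1: {1}  cumulative {0,1}
depth 2: {3}  cumulative {0,1,3}
Reachable = {0,1,3}

Answer: UNREACHABLE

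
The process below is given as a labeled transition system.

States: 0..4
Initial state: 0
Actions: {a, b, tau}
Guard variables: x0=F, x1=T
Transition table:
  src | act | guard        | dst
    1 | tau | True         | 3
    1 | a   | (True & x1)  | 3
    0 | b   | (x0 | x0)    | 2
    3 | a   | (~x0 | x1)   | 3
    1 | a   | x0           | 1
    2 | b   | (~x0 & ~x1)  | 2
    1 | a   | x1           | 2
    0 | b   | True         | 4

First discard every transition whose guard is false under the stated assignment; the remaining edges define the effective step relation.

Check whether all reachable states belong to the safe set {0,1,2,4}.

Safe = {0,1,2,4}
Reachable = {0,4}
  0: ✓
  4: ✓

Answer: INVARIANT HOLDS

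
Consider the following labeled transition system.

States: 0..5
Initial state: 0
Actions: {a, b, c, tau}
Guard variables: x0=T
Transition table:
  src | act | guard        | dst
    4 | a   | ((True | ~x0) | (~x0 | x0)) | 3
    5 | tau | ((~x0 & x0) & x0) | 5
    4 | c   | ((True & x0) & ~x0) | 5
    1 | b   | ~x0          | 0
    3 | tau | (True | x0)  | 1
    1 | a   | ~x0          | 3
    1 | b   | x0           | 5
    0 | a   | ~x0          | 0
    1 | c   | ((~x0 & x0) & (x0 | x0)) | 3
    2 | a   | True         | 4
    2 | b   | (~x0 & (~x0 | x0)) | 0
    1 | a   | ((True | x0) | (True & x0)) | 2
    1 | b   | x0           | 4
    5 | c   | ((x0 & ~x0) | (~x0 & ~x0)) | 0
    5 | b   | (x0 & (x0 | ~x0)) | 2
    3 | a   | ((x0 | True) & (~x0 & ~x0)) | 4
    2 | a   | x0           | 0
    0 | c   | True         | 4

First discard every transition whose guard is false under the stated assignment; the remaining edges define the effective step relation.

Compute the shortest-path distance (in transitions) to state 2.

Layered search for 2:
  depth 0: {0}
  depth 1: {4}
  depth 2: {3}
  depth 3: {1}
  depth 4: {2,5}
2 enters at depth 4; path c·a·tau·a

Answer: 4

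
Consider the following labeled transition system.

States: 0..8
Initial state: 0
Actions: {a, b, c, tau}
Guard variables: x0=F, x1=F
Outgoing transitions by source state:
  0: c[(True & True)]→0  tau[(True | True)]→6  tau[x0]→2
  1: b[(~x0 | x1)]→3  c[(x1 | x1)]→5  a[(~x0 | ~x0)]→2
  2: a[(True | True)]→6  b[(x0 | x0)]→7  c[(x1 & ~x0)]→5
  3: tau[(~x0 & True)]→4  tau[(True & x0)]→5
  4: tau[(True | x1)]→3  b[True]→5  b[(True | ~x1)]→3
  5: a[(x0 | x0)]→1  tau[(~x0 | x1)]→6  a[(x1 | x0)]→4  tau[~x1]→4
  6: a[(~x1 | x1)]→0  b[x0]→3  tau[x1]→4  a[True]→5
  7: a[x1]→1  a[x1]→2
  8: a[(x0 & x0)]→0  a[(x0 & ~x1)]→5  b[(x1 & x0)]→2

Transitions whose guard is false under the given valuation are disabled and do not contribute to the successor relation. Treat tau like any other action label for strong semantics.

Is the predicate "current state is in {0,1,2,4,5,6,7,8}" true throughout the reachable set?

Inv-set: {0,1,2,4,5,6,7,8}
R = {0,3,4,5,6}
  0: ok
  3: ✗ unsafe
  4: ok
  5: ok
  6: ok
reach 3 via tau·a·tau·tau — violates

Answer: INVARIANT VIOLATED at state 3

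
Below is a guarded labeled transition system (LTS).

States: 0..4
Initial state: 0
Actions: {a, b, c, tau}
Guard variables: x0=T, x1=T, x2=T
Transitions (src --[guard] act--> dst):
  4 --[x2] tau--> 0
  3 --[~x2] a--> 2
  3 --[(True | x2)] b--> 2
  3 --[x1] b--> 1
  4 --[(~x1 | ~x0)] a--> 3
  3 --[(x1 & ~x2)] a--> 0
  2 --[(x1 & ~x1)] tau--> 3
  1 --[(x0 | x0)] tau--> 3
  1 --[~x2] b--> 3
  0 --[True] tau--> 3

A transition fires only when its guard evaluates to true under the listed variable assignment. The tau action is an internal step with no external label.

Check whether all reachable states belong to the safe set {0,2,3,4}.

Answer: INVARIANT VIOLATED at state 1

Analysis:
Safe = {0,2,3,4}
R = {0,1,2,3}
  0: ✓
  1: ✗ unsafe
  2: ✓
  3: ✓
counterexample path to 1: tau·b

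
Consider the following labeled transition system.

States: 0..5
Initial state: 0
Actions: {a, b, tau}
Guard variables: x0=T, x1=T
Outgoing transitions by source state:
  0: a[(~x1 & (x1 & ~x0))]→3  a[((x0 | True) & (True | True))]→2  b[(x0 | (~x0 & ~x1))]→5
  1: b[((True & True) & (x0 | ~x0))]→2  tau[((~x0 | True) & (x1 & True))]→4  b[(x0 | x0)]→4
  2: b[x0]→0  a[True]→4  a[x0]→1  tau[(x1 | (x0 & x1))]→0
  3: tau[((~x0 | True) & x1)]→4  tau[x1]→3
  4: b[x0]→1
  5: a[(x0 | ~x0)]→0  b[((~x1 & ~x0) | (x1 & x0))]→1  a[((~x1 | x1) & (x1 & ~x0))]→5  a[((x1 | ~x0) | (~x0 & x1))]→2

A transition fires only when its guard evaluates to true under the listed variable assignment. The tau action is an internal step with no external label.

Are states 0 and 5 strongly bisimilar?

Compute ~ classes (split until stable):
  round 0: {{0,1,2,3,4,5}}
  round 1: {{0,5},{1},{2},{3},{4}}
  round 2: {{0},{1},{2},{3},{4},{5}}
Fixed point at round 3; 6 class(es).
class of 0: {0}; class of 5: {5}

Answer: NOT BISIMILAR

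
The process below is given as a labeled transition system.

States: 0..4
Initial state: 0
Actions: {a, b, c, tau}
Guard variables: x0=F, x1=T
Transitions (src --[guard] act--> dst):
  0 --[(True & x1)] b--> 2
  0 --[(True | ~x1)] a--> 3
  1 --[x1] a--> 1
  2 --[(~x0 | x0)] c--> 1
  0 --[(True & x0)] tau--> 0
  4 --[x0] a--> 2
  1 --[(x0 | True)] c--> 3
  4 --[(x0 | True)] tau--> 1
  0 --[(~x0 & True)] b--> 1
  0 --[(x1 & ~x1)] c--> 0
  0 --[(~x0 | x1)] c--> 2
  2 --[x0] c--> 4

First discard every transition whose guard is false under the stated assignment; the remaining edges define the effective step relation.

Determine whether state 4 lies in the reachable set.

After dropping false guards: 8 live edges.
Layer 0: {0}
Layer 1: {1,2,3}  cumulative {0,1,2,3}
Reachable = {0,1,2,3}

Answer: UNREACHABLE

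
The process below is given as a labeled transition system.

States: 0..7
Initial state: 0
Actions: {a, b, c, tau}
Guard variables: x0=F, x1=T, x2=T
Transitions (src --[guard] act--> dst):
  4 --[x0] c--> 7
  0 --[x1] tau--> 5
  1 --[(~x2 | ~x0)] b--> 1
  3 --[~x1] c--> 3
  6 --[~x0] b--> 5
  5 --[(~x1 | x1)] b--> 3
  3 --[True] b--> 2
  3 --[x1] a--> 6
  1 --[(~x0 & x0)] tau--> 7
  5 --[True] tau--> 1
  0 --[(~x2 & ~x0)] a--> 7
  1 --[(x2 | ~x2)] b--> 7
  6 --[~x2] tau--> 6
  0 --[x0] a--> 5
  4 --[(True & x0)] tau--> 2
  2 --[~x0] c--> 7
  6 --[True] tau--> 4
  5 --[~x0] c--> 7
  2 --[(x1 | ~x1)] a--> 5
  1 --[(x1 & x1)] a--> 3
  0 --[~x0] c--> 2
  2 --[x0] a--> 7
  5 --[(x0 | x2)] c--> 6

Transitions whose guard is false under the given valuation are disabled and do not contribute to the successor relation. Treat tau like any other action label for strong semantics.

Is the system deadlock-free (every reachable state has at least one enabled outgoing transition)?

Answer: DEADLOCK at state 4

Working:
Reachable = {0,1,2,3,4,5,6,7}
  0: c→2  tau→5  [2 out]
  1: a→3  b→1  b→7  [3 out]
  2: a→5  c→7  [2 out]
  3: a→6  b→2  [2 out]
  4: ∅  [deadlock]
  5: b→3  c→6  c→7  tau→1  [4 out]
  6: b→5  tau→4  [2 out]
  7: ∅  [deadlock]
witness 4: tau·c·tau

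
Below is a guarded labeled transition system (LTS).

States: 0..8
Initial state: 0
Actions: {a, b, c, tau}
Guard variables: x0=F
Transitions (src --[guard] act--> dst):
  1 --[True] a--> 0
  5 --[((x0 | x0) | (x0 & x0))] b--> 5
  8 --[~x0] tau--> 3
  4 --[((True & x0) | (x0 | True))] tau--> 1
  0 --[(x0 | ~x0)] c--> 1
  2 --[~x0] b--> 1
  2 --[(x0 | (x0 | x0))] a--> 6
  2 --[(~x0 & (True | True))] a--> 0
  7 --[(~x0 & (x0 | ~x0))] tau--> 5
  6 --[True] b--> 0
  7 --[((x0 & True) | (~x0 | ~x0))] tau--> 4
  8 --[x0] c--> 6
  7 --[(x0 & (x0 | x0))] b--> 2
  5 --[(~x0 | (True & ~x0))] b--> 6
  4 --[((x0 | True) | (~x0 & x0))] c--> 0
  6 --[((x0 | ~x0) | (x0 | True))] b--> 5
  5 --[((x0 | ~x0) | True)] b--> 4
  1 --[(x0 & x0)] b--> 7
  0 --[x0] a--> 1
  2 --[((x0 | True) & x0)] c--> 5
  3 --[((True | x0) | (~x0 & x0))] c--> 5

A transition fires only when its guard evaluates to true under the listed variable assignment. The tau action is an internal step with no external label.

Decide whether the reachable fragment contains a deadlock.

Answer: DEADLOCK-FREE

Analysis:
Reachable = {0,1}
  0: c→1  [1 out]
  1: a→0  [1 out]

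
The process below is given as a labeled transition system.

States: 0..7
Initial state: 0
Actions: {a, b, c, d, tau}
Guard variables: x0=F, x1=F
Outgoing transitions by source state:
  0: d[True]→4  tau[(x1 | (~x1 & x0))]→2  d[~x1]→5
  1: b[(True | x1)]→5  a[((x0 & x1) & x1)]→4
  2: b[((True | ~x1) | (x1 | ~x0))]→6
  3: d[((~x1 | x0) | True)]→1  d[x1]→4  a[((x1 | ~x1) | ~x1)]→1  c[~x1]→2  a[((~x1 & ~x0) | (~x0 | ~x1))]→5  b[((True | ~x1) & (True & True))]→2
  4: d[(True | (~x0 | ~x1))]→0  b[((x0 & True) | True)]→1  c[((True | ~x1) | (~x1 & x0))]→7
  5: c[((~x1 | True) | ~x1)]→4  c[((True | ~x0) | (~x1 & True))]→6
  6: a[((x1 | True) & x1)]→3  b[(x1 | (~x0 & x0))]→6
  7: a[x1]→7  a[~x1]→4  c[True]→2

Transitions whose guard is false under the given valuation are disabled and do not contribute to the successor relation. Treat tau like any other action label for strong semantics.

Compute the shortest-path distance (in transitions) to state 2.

Layered search for 2:
  depth 0: {0}
  depth 1: {4,5}
  depth 2: {1,6,7}
  depth 3: {2}
depth(2)=3, e.g. d·c·c

Answer: 3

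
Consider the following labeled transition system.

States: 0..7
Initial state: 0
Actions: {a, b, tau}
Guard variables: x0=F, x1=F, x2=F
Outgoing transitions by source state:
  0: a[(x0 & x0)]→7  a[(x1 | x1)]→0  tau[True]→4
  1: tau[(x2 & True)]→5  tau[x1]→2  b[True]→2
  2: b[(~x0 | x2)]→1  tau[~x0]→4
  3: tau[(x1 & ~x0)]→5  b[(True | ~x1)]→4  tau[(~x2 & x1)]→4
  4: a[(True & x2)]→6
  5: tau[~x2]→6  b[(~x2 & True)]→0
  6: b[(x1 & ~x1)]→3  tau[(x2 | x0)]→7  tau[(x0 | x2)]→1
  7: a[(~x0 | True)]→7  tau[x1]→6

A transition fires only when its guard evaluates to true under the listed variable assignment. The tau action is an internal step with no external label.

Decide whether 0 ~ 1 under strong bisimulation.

Compute ~ classes (split until stable):
  round 0: {{0,1,2,3,4,5,6,7}}
  round 1: {{0},{1,3},{2,5},{4,6},{7}}
  round 2: {{0},{1},{2},{3},{4,6},{5},{7}}
stable after 3 split(s): 7 block(s)
class of 0: {0}; class of 1: {1}

Answer: NOT BISIMILAR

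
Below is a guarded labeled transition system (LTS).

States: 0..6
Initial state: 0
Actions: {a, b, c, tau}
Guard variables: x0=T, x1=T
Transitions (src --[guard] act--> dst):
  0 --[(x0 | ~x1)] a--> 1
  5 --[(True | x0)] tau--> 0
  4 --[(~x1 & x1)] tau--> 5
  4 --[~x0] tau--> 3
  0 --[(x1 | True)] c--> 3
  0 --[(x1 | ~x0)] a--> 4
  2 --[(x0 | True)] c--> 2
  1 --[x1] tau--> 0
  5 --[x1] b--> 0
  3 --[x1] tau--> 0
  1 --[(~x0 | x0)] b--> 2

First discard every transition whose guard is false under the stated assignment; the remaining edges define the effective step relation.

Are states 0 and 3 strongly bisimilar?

Bisimulation quotient by refinement:
  P[0] = {{0,1,2,3,4,5,6}}
  P[1] = {{0},{1,5},{2},{3},{4,6}}
  P[2] = {{0},{1},{2},{3},{4,6},{5}}
stable after 3 split(s): 6 block(s)
class of 0: {0}; class of 3: {3}

Answer: NOT BISIMILAR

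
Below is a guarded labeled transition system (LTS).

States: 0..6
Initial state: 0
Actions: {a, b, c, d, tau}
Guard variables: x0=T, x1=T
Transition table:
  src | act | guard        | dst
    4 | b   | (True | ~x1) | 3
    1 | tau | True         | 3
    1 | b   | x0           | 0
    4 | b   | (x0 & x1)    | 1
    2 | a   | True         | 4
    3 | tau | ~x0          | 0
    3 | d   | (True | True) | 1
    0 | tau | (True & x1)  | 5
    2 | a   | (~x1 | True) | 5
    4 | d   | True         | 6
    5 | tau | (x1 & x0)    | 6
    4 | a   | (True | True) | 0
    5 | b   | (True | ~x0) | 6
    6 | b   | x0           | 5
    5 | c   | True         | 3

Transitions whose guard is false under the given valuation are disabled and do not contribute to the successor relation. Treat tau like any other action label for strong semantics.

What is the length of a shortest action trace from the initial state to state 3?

Answer: 2

Working:
Breadth-first toward 3:
  depth 0: {0}
  depth 1: {5}
  depth 2: {3,6}
3 enters at depth 2; path tau·c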